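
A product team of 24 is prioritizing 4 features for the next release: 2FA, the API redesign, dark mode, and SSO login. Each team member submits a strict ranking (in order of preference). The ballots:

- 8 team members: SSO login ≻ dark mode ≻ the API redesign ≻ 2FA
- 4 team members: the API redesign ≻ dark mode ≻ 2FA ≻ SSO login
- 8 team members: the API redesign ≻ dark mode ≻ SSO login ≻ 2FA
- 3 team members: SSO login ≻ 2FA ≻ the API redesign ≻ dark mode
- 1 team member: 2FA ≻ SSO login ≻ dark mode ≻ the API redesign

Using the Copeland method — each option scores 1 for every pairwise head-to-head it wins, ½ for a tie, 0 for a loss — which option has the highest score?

the API redesign

2FA: loses to the API redesign, dark mode, and SSO login → score 0.
the API redesign: beats 2FA and dark mode; ties SSO login → score 2.5.
dark mode: beats 2FA; ties SSO login; loses to the API redesign → score 1.5.
SSO login: beats 2FA; ties the API redesign and dark mode → score 2.
the API redesign has the best pairwise record.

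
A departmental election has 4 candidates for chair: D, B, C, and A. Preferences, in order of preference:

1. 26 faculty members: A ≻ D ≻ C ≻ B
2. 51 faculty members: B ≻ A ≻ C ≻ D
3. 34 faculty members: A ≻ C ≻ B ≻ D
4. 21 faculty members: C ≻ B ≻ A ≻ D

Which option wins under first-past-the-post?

A

First-place votes: D 0, B 51, C 21, A 60.
A has the most first-place votes.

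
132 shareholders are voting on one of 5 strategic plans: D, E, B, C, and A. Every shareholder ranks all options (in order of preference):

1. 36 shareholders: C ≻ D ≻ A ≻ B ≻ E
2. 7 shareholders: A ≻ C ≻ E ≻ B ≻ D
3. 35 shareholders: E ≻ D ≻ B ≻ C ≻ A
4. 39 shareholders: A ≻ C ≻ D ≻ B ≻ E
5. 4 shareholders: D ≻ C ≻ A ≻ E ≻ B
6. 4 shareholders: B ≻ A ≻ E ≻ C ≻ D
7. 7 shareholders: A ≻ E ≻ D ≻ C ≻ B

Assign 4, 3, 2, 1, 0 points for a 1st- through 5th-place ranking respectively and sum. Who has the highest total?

D: 36·3 + 7·0 + 35·3 + 39·2 + 4·4 + 4·0 + 7·2 = 321
E: 36·0 + 7·2 + 35·4 + 39·0 + 4·1 + 4·2 + 7·3 = 187
B: 36·1 + 7·1 + 35·2 + 39·1 + 4·0 + 4·4 + 7·0 = 168
C: 36·4 + 7·3 + 35·1 + 39·3 + 4·3 + 4·1 + 7·1 = 340
A: 36·2 + 7·4 + 35·0 + 39·4 + 4·2 + 4·3 + 7·4 = 304
C has the highest Borda score (340).

C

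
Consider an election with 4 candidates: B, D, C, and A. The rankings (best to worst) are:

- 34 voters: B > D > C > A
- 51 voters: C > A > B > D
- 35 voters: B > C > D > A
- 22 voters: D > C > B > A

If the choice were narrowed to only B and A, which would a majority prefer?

Voters preferring B to A: 91; preferring A to B: 51.
B wins the head-to-head.

B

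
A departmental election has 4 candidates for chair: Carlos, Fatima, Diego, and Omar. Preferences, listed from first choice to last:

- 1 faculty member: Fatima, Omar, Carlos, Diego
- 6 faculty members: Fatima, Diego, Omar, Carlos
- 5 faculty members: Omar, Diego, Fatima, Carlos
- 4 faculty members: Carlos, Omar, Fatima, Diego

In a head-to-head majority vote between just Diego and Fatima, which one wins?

Fatima

Voters preferring Diego to Fatima: 5; preferring Fatima to Diego: 11.
Fatima wins the head-to-head.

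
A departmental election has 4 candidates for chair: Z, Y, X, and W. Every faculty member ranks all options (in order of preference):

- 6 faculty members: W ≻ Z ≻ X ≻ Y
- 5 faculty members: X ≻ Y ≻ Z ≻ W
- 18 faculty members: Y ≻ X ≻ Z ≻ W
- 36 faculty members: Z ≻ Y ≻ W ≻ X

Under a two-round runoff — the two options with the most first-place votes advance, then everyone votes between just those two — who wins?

Z

Round 1 first-place votes: Z 36, Y 18, X 5, W 6.
Z and Y advance.
Runoff: Z is preferred to Y by 42 voters; Y by 23.
Z wins the runoff.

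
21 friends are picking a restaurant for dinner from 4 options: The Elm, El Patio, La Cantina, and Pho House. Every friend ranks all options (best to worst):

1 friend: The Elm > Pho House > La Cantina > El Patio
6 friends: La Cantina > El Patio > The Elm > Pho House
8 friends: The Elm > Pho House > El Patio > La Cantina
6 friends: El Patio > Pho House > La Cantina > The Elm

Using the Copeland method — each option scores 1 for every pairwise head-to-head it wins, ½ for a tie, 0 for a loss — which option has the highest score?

El Patio

The Elm: beats Pho House; loses to El Patio and La Cantina → score 1.
El Patio: beats The Elm, La Cantina, and Pho House → score 3.
La Cantina: beats The Elm; loses to El Patio and Pho House → score 1.
Pho House: beats La Cantina; loses to The Elm and El Patio → score 1.
El Patio has the best pairwise record.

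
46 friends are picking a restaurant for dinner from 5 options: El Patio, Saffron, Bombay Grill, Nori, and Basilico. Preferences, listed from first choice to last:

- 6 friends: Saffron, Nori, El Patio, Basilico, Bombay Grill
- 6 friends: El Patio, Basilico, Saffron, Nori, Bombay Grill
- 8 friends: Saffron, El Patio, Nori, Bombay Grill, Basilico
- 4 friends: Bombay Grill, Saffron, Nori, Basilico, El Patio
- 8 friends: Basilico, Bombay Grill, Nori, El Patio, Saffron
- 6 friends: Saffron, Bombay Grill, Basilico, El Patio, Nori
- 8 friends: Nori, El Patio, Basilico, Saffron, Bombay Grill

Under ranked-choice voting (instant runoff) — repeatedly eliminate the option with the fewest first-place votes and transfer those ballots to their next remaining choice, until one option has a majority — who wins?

Round 1: El Patio 6, Saffron 20, Bombay Grill 4, Nori 8, Basilico 8. Eliminate Bombay Grill.
Round 2: El Patio 6, Saffron 24, Nori 8, Basilico 8. Saffron has a majority.

Saffron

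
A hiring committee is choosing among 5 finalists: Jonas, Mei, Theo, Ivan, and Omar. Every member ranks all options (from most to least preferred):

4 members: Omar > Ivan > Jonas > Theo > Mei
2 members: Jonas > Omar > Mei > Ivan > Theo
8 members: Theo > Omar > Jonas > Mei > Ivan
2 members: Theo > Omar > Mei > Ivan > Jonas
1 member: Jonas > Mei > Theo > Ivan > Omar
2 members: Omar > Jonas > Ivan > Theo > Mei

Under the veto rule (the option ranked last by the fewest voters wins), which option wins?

Omar

Last-place votes: Jonas 2, Mei 6, Theo 2, Ivan 8, Omar 1.
Omar is ranked last by the fewest voters, so Omar wins.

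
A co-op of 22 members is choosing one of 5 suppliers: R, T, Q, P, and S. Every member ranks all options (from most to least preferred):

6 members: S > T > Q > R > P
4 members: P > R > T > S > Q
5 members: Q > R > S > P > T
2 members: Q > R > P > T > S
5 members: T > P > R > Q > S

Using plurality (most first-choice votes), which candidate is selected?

First-place votes: R 0, T 5, Q 7, P 4, S 6.
Q has the most first-place votes.

Q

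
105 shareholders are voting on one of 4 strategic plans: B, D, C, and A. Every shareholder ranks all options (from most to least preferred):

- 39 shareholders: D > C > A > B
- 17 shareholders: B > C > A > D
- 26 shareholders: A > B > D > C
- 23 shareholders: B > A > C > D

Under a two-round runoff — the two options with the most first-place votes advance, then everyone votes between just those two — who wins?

Round 1 first-place votes: B 40, D 39, C 0, A 26.
B and D advance.
Runoff: B is preferred to D by 66 voters; D by 39.
B wins the runoff.

B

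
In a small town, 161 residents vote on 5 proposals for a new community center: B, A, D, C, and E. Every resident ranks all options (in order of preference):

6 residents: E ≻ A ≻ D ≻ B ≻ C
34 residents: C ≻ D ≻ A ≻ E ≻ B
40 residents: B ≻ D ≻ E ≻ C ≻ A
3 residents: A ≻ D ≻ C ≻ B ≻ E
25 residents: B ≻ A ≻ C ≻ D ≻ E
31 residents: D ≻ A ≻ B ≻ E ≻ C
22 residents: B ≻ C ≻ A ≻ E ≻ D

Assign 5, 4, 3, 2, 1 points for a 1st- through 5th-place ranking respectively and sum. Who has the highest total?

B

B: 6·2 + 34·1 + 40·5 + 3·2 + 25·5 + 31·3 + 22·5 = 580
A: 6·4 + 34·3 + 40·1 + 3·5 + 25·4 + 31·4 + 22·3 = 471
D: 6·3 + 34·4 + 40·4 + 3·4 + 25·2 + 31·5 + 22·1 = 553
C: 6·1 + 34·5 + 40·2 + 3·3 + 25·3 + 31·1 + 22·4 = 459
E: 6·5 + 34·2 + 40·3 + 3·1 + 25·1 + 31·2 + 22·2 = 352
B has the highest Borda score (580).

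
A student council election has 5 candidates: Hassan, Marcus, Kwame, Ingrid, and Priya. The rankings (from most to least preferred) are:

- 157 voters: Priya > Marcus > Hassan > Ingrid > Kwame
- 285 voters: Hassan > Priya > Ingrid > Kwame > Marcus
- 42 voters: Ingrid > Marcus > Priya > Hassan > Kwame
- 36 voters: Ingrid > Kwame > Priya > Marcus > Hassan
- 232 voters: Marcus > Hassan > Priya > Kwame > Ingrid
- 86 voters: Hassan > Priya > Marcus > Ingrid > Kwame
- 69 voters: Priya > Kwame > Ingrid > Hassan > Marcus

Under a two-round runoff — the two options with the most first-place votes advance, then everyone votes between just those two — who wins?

Round 1 first-place votes: Hassan 371, Marcus 232, Kwame 0, Ingrid 78, Priya 226.
Hassan and Marcus advance.
Runoff: Hassan is preferred to Marcus by 440 voters; Marcus by 467.
Marcus wins the runoff.

Marcus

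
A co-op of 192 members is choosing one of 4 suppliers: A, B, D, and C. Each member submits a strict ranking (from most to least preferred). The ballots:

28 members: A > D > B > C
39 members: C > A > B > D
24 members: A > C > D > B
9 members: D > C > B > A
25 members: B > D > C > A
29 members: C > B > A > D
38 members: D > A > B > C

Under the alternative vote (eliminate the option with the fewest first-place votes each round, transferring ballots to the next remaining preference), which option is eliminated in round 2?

A

Round 1: A 52, B 25, D 47, C 68. Eliminate B.
Round 2: A 52, D 72, C 68. Eliminate A.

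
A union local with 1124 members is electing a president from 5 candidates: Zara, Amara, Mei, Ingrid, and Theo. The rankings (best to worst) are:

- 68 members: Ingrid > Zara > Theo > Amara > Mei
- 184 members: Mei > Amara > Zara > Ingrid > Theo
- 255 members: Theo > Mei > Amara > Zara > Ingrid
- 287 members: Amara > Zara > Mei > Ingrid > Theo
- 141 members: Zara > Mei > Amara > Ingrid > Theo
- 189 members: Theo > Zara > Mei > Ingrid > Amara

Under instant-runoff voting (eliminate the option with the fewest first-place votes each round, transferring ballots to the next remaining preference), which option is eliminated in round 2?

Round 1: Zara 141, Amara 287, Mei 184, Ingrid 68, Theo 444. Eliminate Ingrid.
Round 2: Zara 209, Amara 287, Mei 184, Theo 444. Eliminate Mei.

Mei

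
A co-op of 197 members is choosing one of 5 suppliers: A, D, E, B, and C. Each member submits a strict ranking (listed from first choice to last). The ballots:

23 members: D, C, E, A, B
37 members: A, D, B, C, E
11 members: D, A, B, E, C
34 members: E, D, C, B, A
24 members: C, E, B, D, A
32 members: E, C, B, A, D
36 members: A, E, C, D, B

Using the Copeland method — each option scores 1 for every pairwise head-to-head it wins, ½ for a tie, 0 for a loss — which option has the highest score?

A: beats D and B; loses to E and C → score 2.
D: beats B and C; loses to A and E → score 2.
E: beats A, D, B, and C → score 4.
B: loses to A, D, E, and C → score 0.
C: beats A and B; loses to D and E → score 2.
E has the best pairwise record.

E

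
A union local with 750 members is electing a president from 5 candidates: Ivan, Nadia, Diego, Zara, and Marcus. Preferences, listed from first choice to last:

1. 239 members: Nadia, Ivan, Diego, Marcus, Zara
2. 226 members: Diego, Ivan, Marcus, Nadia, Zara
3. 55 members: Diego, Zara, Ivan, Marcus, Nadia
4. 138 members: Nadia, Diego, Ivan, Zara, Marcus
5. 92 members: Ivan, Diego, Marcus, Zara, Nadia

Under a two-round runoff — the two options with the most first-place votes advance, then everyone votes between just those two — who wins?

Nadia

Round 1 first-place votes: Ivan 92, Nadia 377, Diego 281, Zara 0, Marcus 0.
Nadia and Diego advance.
Runoff: Nadia is preferred to Diego by 377 voters; Diego by 373.
Nadia wins the runoff.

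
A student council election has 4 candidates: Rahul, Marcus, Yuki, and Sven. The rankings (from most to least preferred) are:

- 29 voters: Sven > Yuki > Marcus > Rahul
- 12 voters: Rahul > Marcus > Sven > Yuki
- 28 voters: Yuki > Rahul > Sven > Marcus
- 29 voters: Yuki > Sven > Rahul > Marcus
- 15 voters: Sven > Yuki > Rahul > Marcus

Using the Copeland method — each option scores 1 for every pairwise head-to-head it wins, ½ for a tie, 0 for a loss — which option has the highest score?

Yuki

Rahul: beats Marcus; loses to Yuki and Sven → score 1.
Marcus: loses to Rahul, Yuki, and Sven → score 0.
Yuki: beats Rahul, Marcus, and Sven → score 3.
Sven: beats Rahul and Marcus; loses to Yuki → score 2.
Yuki has the best pairwise record.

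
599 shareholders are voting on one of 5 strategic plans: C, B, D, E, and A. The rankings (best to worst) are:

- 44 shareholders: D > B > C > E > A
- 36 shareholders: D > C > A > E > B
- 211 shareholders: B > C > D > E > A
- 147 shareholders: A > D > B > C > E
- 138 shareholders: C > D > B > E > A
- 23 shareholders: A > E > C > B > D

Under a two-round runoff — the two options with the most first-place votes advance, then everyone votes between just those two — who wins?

B

Round 1 first-place votes: C 138, B 211, D 80, E 0, A 170.
B and A advance.
Runoff: B is preferred to A by 393 voters; A by 206.
B wins the runoff.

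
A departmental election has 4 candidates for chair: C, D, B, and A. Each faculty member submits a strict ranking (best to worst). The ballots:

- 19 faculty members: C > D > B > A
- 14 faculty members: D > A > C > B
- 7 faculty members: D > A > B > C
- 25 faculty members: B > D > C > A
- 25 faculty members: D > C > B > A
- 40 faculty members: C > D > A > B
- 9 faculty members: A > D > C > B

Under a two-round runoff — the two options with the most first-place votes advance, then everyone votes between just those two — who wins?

Round 1 first-place votes: C 59, D 46, B 25, A 9.
C and D advance.
Runoff: C is preferred to D by 59 voters; D by 80.
D wins the runoff.

D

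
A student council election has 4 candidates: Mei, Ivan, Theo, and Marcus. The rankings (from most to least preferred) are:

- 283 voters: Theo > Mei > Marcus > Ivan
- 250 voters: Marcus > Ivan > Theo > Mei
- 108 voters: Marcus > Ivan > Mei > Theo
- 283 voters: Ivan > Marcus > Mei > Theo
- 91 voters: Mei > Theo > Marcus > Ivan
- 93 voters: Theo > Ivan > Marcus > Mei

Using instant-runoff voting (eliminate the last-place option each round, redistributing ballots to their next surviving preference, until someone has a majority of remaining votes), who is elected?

Marcus

Round 1: Mei 91, Ivan 283, Theo 376, Marcus 358. Eliminate Mei.
Round 2: Ivan 283, Theo 467, Marcus 358. Eliminate Ivan.
Round 3: Theo 467, Marcus 641. Marcus has a majority.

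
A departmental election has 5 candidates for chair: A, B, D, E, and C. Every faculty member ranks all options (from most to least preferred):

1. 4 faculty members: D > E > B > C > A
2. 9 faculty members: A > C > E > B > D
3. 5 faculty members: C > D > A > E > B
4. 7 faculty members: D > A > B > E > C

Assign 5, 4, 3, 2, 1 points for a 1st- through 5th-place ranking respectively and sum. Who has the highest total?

A

A: 4·1 + 9·5 + 5·3 + 7·4 = 92
B: 4·3 + 9·2 + 5·1 + 7·3 = 56
D: 4·5 + 9·1 + 5·4 + 7·5 = 84
E: 4·4 + 9·3 + 5·2 + 7·2 = 67
C: 4·2 + 9·4 + 5·5 + 7·1 = 76
A has the highest Borda score (92).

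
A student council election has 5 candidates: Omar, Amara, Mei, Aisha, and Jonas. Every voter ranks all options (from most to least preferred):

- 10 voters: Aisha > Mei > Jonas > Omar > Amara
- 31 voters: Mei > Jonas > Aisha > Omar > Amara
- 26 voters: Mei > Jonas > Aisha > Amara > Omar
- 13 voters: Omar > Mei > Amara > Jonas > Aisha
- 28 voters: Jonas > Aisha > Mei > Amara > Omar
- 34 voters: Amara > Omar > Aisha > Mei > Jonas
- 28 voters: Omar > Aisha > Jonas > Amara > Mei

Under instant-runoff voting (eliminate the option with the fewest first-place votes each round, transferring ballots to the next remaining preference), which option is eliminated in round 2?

Jonas

Round 1: Omar 41, Amara 34, Mei 57, Aisha 10, Jonas 28. Eliminate Aisha.
Round 2: Omar 41, Amara 34, Mei 67, Jonas 28. Eliminate Jonas.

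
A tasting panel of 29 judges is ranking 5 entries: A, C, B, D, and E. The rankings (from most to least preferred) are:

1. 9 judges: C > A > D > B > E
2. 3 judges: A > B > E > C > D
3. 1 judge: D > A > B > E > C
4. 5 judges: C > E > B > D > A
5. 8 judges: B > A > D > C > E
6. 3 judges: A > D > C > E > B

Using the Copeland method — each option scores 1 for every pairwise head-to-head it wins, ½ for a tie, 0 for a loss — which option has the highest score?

A: beats C, B, D, and E → score 4.
C: beats B, D, and E; loses to A → score 3.
B: beats D and E; loses to A and C → score 2.
D: beats E; loses to A, C, and B → score 1.
E: loses to A, C, B, and D → score 0.
A has the best pairwise record.

A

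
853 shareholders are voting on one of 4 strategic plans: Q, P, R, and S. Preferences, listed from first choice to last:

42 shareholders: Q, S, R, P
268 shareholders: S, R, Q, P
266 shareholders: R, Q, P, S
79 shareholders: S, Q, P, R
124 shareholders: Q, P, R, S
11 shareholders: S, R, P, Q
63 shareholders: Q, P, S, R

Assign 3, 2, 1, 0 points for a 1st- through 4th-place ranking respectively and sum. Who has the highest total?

Q: 42·3 + 268·1 + 266·2 + 79·2 + 124·3 + 11·0 + 63·3 = 1645
P: 42·0 + 268·0 + 266·1 + 79·1 + 124·2 + 11·1 + 63·2 = 730
R: 42·1 + 268·2 + 266·3 + 79·0 + 124·1 + 11·2 + 63·0 = 1522
S: 42·2 + 268·3 + 266·0 + 79·3 + 124·0 + 11·3 + 63·1 = 1221
Q has the highest Borda score (1645).

Q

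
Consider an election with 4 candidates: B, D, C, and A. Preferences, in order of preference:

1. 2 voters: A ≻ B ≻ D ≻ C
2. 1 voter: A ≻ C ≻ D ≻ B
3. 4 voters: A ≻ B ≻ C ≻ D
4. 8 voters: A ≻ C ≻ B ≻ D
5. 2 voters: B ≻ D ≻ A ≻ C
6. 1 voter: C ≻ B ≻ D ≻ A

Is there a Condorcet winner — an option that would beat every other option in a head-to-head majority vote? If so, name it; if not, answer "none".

A

A vs B: 15–3 for A.
A vs D: 15–3 for A.
A vs C: 17–1 for A.
A beats every other option head-to-head.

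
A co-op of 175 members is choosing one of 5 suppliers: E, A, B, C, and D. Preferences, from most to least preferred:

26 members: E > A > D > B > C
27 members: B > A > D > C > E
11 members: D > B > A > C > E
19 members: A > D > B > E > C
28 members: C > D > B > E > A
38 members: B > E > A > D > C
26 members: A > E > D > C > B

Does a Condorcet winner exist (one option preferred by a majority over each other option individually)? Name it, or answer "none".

none

Checking pairwise contests:
B beats E 123–52.
E beats A 92–83.
D beats B 110–65.
E beats C 109–66.
E beats D 90–85.
Every option loses at least one head-to-head, so there is no Condorcet winner.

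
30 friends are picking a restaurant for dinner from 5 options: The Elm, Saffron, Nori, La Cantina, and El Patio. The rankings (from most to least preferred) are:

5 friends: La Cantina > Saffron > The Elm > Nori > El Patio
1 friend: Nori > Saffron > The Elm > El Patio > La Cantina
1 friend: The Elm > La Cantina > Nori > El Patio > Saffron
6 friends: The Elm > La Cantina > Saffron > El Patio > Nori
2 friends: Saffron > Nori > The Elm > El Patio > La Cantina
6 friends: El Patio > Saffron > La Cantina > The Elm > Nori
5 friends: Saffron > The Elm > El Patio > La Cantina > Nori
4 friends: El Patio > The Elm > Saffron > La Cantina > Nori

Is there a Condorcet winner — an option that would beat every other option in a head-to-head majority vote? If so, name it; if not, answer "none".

Saffron

Saffron vs The Elm: 19–11 for Saffron.
Saffron vs Nori: 28–2 for Saffron.
Saffron vs La Cantina: 18–12 for Saffron.
Saffron vs El Patio: 19–11 for Saffron.
Saffron beats every other option head-to-head.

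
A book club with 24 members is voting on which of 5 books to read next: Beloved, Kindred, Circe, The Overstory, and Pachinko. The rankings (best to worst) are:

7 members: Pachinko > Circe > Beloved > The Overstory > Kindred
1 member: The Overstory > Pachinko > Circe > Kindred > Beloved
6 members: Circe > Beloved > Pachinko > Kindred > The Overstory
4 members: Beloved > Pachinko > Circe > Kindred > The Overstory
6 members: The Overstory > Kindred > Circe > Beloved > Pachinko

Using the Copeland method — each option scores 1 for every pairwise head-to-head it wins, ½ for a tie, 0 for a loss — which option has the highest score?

Beloved: beats Kindred, The Overstory, and Pachinko; loses to Circe → score 3.
Kindred: loses to Beloved, Circe, The Overstory, and Pachinko → score 0.
Circe: beats Beloved, Kindred, and The Overstory; ties Pachinko → score 3.5.
The Overstory: beats Kindred; loses to Beloved, Circe, and Pachinko → score 1.
Pachinko: beats Kindred and The Overstory; ties Circe; loses to Beloved → score 2.5.
Circe has the best pairwise record.

Circe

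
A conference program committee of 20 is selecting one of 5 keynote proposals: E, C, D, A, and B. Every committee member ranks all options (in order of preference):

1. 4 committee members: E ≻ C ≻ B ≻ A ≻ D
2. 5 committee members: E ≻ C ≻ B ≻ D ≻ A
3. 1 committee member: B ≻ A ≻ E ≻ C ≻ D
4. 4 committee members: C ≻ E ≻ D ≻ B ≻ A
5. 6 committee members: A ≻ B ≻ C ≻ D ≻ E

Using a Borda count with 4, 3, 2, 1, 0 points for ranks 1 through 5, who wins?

E: 4·4 + 5·4 + 1·2 + 4·3 + 6·0 = 50
C: 4·3 + 5·3 + 1·1 + 4·4 + 6·2 = 56
D: 4·0 + 5·1 + 1·0 + 4·2 + 6·1 = 19
A: 4·1 + 5·0 + 1·3 + 4·0 + 6·4 = 31
B: 4·2 + 5·2 + 1·4 + 4·1 + 6·3 = 44
C has the highest Borda score (56).

C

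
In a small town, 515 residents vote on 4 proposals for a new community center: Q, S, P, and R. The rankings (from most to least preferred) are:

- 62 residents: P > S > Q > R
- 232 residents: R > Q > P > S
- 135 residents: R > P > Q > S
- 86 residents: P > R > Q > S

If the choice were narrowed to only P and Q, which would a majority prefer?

Voters preferring P to Q: 283; preferring Q to P: 232.
P wins the head-to-head.

P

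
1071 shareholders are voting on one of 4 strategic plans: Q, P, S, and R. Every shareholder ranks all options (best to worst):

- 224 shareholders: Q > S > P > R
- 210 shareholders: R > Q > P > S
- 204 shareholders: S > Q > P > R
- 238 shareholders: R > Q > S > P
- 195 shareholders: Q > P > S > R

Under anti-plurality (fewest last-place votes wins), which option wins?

Q

Last-place votes: Q 0, P 238, S 210, R 623.
Q is ranked last by the fewest voters, so Q wins.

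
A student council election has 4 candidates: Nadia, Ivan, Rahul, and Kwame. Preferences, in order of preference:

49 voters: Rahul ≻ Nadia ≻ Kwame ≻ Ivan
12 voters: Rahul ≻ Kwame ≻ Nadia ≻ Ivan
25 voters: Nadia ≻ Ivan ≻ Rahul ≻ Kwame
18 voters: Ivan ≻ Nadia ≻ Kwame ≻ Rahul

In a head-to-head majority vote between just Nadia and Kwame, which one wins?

Nadia

Voters preferring Nadia to Kwame: 92; preferring Kwame to Nadia: 12.
Nadia wins the head-to-head.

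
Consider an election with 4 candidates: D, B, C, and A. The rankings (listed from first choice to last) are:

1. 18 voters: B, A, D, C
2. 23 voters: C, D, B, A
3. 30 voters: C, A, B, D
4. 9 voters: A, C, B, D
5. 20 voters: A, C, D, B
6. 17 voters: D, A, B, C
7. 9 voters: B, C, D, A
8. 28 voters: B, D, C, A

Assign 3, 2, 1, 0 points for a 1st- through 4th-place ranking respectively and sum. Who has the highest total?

C

D: 18·1 + 23·2 + 30·0 + 9·0 + 20·1 + 17·3 + 9·1 + 28·2 = 200
B: 18·3 + 23·1 + 30·1 + 9·1 + 20·0 + 17·1 + 9·3 + 28·3 = 244
C: 18·0 + 23·3 + 30·3 + 9·2 + 20·2 + 17·0 + 9·2 + 28·1 = 263
A: 18·2 + 23·0 + 30·2 + 9·3 + 20·3 + 17·2 + 9·0 + 28·0 = 217
C has the highest Borda score (263).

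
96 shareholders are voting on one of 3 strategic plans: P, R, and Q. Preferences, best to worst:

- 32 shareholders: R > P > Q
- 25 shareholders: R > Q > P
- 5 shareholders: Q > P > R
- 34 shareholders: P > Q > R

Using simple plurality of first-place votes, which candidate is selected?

R

First-place votes: P 34, R 57, Q 5.
R has the most first-place votes.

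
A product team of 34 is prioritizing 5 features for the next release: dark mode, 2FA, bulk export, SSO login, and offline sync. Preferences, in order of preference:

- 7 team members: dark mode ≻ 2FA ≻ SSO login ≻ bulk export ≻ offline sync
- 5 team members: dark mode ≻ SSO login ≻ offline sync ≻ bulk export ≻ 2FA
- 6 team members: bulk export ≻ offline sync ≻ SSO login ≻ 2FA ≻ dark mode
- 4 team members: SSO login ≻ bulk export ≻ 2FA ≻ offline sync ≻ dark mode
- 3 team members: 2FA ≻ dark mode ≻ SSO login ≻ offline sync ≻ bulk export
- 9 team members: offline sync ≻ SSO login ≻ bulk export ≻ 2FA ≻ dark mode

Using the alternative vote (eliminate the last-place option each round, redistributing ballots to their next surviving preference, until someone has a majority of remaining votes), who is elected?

Round 1: dark mode 12, 2FA 3, bulk export 6, SSO login 4, offline sync 9. Eliminate 2FA.
Round 2: dark mode 15, bulk export 6, SSO login 4, offline sync 9. Eliminate SSO login.
Round 3: dark mode 15, bulk export 10, offline sync 9. Eliminate offline sync.
Round 4: dark mode 15, bulk export 19. Bulk export has a majority.

bulk export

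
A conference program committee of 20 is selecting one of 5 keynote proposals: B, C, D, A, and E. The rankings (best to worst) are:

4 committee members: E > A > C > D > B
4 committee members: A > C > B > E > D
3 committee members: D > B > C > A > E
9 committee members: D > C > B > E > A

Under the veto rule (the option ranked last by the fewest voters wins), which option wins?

Last-place votes: B 4, C 0, D 4, A 9, E 3.
C is ranked last by the fewest voters, so C wins.

C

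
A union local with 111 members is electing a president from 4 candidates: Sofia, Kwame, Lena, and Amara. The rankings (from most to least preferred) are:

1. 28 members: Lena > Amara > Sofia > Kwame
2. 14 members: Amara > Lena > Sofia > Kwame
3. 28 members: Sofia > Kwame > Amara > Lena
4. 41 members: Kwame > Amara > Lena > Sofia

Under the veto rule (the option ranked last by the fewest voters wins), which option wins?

Amara

Last-place votes: Sofia 41, Kwame 42, Lena 28, Amara 0.
Amara is ranked last by the fewest voters, so Amara wins.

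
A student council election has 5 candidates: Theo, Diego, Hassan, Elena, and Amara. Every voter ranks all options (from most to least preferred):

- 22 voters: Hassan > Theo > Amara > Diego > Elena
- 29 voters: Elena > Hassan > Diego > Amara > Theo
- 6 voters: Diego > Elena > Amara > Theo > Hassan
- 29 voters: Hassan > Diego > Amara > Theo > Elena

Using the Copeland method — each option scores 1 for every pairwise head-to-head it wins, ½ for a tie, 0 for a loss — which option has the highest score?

Hassan

Theo: beats Elena; loses to Diego, Hassan, and Amara → score 1.
Diego: beats Theo, Elena, and Amara; loses to Hassan → score 3.
Hassan: beats Theo, Diego, Elena, and Amara → score 4.
Elena: loses to Theo, Diego, Hassan, and Amara → score 0.
Amara: beats Theo and Elena; loses to Diego and Hassan → score 2.
Hassan has the best pairwise record.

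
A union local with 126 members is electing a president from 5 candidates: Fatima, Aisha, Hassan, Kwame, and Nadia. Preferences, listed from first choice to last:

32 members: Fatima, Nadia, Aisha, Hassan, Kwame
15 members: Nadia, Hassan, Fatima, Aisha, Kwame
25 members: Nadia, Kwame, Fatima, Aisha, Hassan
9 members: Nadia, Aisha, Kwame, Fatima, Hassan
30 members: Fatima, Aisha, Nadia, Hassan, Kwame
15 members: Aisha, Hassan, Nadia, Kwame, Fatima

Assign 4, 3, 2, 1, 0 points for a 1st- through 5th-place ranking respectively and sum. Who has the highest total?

Nadia

Fatima: 32·4 + 15·2 + 25·2 + 9·1 + 30·4 + 15·0 = 337
Aisha: 32·2 + 15·1 + 25·1 + 9·3 + 30·3 + 15·4 = 281
Hassan: 32·1 + 15·3 + 25·0 + 9·0 + 30·1 + 15·3 = 152
Kwame: 32·0 + 15·0 + 25·3 + 9·2 + 30·0 + 15·1 = 108
Nadia: 32·3 + 15·4 + 25·4 + 9·4 + 30·2 + 15·2 = 382
Nadia has the highest Borda score (382).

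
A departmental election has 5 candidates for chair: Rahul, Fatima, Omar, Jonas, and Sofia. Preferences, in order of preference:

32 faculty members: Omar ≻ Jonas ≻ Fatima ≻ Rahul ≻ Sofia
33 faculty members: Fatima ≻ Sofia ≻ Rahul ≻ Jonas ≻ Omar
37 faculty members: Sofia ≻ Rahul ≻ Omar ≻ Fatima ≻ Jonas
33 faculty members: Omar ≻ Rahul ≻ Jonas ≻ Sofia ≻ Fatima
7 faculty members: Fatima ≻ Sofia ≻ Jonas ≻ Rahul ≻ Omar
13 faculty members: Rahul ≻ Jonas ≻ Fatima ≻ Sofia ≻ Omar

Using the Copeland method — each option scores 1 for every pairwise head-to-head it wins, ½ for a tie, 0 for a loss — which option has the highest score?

Rahul

Rahul: beats Fatima, Omar, Jonas, and Sofia → score 4.
Fatima: beats Sofia; loses to Rahul, Omar, and Jonas → score 1.
Omar: beats Fatima and Jonas; loses to Rahul and Sofia → score 2.
Jonas: beats Fatima and Sofia; loses to Rahul and Omar → score 2.
Sofia: beats Omar; loses to Rahul, Fatima, and Jonas → score 1.
Rahul has the best pairwise record.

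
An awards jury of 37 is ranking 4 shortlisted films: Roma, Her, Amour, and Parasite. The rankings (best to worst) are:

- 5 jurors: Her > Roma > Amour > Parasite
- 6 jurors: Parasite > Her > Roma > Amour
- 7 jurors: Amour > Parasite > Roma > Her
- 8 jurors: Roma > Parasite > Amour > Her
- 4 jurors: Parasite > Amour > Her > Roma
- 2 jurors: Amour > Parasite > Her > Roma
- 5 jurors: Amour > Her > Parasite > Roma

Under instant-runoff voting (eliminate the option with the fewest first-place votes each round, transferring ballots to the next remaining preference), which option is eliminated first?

Her

Round 1: Roma 8, Her 5, Amour 14, Parasite 10. Eliminate Her.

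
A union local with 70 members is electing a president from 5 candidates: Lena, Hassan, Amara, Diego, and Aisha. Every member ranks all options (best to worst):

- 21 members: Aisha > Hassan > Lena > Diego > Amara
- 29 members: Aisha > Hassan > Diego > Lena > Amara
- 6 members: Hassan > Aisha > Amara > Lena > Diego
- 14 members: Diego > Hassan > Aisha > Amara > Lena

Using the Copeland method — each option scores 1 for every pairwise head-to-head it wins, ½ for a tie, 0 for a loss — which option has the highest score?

Aisha

Lena: beats Amara; loses to Hassan, Diego, and Aisha → score 1.
Hassan: beats Lena, Amara, and Diego; loses to Aisha → score 3.
Amara: loses to Lena, Hassan, Diego, and Aisha → score 0.
Diego: beats Lena and Amara; loses to Hassan and Aisha → score 2.
Aisha: beats Lena, Hassan, Amara, and Diego → score 4.
Aisha has the best pairwise record.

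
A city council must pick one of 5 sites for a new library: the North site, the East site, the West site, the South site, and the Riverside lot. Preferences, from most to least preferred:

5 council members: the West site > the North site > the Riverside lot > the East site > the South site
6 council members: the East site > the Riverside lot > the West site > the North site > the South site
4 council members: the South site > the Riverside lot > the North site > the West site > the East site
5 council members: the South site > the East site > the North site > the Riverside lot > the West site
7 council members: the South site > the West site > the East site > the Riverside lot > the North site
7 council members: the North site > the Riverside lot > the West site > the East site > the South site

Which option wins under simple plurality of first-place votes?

the South site

First-place votes: the North site 7, the East site 6, the West site 5, the South site 16, the Riverside lot 0.
the South site has the most first-place votes.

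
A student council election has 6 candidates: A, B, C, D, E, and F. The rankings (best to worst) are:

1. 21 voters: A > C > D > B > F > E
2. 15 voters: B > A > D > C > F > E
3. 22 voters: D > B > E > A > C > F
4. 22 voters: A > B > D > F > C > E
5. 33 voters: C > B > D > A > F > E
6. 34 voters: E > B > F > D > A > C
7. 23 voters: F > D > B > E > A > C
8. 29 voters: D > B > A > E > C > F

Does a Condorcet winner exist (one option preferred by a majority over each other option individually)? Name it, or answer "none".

B

B vs A: 156–43 for B.
B vs C: 145–54 for B.
B vs D: 104–95 for B.
B vs E: 165–34 for B.
B vs F: 176–23 for B.
B beats every other option head-to-head.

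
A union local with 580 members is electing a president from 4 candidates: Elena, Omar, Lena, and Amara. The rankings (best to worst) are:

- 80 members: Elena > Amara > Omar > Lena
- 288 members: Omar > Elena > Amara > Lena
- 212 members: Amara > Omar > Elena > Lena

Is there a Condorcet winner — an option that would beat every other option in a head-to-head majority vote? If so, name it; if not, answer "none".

none

Checking pairwise contests:
Omar beats Elena 500–80.
Amara beats Omar 292–288.
Elena beats Lena 580–0.
Elena beats Amara 368–212.
Every option loses at least one head-to-head, so there is no Condorcet winner.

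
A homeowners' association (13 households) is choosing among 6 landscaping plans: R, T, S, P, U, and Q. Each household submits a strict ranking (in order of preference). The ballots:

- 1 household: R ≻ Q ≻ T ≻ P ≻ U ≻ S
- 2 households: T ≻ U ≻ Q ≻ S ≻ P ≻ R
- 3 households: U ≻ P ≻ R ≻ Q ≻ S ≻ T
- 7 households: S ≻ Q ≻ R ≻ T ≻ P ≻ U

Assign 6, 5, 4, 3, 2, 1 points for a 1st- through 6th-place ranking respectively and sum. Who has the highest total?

R: 1·6 + 2·1 + 3·4 + 7·4 = 48
T: 1·4 + 2·6 + 3·1 + 7·3 = 40
S: 1·1 + 2·3 + 3·2 + 7·6 = 55
P: 1·3 + 2·2 + 3·5 + 7·2 = 36
U: 1·2 + 2·5 + 3·6 + 7·1 = 37
Q: 1·5 + 2·4 + 3·3 + 7·5 = 57
Q has the highest Borda score (57).

Q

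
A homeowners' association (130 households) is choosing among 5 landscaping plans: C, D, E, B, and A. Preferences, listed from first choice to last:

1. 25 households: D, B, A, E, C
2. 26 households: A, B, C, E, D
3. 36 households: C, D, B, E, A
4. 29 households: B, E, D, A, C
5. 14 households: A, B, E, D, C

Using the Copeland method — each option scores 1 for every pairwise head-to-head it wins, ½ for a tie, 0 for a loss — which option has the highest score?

C: loses to D, E, B, and A → score 0.
D: beats C and A; loses to E and B → score 2.
E: beats C and D; ties A; loses to B → score 2.5.
B: beats C, D, E, and A → score 4.
A: beats C; ties E; loses to D and B → score 1.5.
B has the best pairwise record.

B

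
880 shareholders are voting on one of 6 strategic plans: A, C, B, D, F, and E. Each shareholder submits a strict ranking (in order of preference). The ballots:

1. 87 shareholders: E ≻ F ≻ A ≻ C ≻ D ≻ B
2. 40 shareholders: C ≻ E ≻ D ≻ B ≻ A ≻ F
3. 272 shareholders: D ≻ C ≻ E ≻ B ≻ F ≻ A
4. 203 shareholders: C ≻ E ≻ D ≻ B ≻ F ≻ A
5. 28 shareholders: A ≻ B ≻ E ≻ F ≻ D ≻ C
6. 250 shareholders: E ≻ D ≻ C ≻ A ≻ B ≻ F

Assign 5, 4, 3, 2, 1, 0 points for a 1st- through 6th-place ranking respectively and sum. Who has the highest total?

A: 87·3 + 40·1 + 272·0 + 203·0 + 28·5 + 250·2 = 941
C: 87·2 + 40·5 + 272·4 + 203·5 + 28·0 + 250·3 = 3227
B: 87·0 + 40·2 + 272·2 + 203·2 + 28·4 + 250·1 = 1392
D: 87·1 + 40·3 + 272·5 + 203·3 + 28·1 + 250·4 = 3204
F: 87·4 + 40·0 + 272·1 + 203·1 + 28·2 + 250·0 = 879
E: 87·5 + 40·4 + 272·3 + 203·4 + 28·3 + 250·5 = 3557
E has the highest Borda score (3557).

E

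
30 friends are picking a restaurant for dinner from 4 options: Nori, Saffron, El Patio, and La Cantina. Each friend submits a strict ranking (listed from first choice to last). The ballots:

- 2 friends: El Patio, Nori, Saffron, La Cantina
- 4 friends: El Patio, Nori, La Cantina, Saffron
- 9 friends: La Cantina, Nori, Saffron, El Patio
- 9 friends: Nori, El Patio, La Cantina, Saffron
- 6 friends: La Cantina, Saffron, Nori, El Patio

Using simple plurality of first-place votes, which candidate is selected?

La Cantina

First-place votes: Nori 9, Saffron 0, El Patio 6, La Cantina 15.
La Cantina has the most first-place votes.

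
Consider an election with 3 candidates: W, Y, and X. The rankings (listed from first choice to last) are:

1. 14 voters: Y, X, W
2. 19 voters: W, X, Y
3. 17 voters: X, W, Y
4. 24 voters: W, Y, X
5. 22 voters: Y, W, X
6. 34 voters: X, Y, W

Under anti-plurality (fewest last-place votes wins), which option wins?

Last-place votes: W 48, Y 36, X 46.
Y is ranked last by the fewest voters, so Y wins.

Y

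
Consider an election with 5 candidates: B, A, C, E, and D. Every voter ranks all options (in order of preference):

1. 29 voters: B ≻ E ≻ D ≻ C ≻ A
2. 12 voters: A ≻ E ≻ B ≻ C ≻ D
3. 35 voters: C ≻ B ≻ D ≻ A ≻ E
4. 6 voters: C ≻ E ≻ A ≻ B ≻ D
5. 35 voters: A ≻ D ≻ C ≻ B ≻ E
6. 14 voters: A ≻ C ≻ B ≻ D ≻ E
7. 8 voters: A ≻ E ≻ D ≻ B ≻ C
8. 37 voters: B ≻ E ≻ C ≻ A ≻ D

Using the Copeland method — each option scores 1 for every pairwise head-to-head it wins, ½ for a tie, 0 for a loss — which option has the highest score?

C

B: beats A, E, and D; loses to C → score 3.
A: beats E and D; loses to B and C → score 2.
C: beats B, A, E, and D → score 4.
E: beats D; loses to B, A, and C → score 1.
D: loses to B, A, C, and E → score 0.
C has the best pairwise record.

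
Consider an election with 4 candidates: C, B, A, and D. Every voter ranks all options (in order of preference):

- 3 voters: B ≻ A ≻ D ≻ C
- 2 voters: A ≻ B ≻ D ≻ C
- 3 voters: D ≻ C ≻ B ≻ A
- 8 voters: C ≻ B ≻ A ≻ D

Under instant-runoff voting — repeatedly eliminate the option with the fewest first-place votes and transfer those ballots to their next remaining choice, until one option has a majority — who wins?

Round 1: C 8, B 3, A 2, D 3. Eliminate A.
Round 2: C 8, B 5, D 3. Eliminate D.
Round 3: C 11, B 5. C has a majority.

C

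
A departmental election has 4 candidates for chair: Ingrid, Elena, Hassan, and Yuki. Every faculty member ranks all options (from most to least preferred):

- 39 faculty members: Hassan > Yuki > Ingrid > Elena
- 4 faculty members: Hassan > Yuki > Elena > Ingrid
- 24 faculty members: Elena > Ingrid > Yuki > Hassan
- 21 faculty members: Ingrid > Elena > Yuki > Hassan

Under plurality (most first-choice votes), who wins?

Hassan

First-place votes: Ingrid 21, Elena 24, Hassan 43, Yuki 0.
Hassan has the most first-place votes.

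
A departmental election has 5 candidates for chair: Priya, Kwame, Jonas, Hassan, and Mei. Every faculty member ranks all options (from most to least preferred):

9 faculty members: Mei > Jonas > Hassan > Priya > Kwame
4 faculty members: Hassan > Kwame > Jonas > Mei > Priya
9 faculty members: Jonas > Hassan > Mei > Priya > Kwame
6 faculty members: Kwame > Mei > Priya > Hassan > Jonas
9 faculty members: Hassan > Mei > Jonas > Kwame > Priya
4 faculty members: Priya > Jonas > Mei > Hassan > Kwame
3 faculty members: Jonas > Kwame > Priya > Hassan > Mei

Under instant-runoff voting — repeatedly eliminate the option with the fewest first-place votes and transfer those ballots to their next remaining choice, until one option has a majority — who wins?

Round 1: Priya 4, Kwame 6, Jonas 12, Hassan 13, Mei 9. Eliminate Priya.
Round 2: Kwame 6, Jonas 16, Hassan 13, Mei 9. Eliminate Kwame.
Round 3: Jonas 16, Hassan 13, Mei 15. Eliminate Hassan.
Round 4: Jonas 20, Mei 24. Mei has a majority.

Mei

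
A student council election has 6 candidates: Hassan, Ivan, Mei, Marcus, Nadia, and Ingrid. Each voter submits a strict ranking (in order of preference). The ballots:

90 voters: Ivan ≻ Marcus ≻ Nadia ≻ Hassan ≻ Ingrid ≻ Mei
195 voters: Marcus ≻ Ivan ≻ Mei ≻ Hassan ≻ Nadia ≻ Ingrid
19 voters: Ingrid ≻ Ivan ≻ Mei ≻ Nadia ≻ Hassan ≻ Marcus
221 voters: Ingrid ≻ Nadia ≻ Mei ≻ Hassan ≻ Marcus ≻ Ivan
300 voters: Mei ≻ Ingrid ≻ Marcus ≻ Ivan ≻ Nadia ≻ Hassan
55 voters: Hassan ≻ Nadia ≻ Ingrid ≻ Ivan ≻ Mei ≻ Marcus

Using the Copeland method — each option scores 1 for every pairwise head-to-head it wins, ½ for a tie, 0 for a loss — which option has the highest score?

Mei

Hassan: loses to Ivan, Mei, Marcus, Nadia, and Ingrid → score 0.
Ivan: beats Hassan and Nadia; loses to Mei, Marcus, and Ingrid → score 2.
Mei: beats Hassan, Ivan, Marcus, Nadia, and Ingrid → score 5.
Marcus: beats Hassan, Ivan, and Nadia; loses to Mei and Ingrid → score 3.
Nadia: beats Hassan; loses to Ivan, Mei, Marcus, and Ingrid → score 1.
Ingrid: beats Hassan, Ivan, Marcus, and Nadia; loses to Mei → score 4.
Mei has the best pairwise record.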